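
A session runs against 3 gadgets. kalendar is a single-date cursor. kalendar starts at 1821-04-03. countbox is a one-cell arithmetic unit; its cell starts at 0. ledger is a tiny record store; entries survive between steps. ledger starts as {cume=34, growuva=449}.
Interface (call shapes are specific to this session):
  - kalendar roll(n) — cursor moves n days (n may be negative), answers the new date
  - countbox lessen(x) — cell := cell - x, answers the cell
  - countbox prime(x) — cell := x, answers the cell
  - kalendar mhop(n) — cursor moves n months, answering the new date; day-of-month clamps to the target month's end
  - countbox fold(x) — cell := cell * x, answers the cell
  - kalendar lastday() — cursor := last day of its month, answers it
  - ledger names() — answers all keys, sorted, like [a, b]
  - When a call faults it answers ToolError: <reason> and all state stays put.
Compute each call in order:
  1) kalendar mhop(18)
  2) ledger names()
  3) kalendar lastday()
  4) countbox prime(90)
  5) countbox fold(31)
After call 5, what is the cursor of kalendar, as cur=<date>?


→ kalendar mhop(n→18)
← 1822-10-03
→ ledger names()
← [cume, growuva]
→ kalendar lastday()
← 1822-10-31
→ countbox prime(x→90)
← 90
→ countbox fold(x→31)
← 2790

Answer: cur=1822-10-31


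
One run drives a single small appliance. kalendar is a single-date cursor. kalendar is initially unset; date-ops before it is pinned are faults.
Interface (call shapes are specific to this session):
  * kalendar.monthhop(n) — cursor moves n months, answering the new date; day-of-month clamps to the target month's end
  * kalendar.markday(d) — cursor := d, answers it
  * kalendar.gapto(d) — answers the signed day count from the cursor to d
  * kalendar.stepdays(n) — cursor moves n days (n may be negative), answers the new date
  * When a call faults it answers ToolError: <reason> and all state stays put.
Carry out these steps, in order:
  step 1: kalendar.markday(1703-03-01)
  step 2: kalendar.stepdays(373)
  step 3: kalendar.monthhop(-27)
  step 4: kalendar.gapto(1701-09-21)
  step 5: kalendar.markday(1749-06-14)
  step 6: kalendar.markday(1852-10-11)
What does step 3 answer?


CALL kalendar.markday[d→1703-03-01]
RET  1703-03-01
CALL kalendar.stepdays[n→373]
RET  1704-03-08
CALL kalendar.monthhop[n→-27]
RET  1701-12-08
CALL kalendar.gapto[d→1701-09-21]
RET  -78
CALL kalendar.markday[d→1749-06-14]
RET  1749-06-14
CALL kalendar.markday[d→1852-10-11]
RET  1852-10-11

Answer: 1701-12-08


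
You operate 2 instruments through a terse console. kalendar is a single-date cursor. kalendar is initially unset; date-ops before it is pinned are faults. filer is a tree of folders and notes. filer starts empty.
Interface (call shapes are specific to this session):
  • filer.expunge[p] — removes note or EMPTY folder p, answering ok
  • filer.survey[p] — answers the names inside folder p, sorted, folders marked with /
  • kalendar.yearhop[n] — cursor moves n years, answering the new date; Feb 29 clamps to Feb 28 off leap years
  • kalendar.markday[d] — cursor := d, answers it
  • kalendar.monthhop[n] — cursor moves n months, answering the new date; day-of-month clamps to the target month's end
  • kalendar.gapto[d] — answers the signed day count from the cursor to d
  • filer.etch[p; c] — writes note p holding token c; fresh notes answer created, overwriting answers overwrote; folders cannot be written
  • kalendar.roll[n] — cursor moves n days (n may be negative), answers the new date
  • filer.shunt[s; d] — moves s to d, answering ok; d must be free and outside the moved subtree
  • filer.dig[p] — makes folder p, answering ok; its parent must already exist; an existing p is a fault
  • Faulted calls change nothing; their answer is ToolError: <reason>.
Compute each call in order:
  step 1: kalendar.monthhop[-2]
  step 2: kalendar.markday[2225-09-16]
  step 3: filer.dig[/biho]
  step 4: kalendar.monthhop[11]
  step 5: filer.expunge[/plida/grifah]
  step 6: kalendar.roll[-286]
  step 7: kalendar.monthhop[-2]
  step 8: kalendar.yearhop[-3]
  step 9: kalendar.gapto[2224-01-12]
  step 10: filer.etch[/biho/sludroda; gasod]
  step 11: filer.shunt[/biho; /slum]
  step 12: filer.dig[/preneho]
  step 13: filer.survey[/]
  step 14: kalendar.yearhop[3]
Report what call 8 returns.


Answer: 2222-09-03

Derivation:
// kalendar.monthhop(-2) ~> ToolError: no date set
// kalendar.markday(2225-09-16) ~> 2225-09-16
// filer.dig(/biho) ~> ok
// kalendar.monthhop(11) ~> 2226-08-16
// filer.expunge(/plida/grifah) ~> ToolError: not found
// kalendar.roll(-286) ~> 2225-11-03
// kalendar.monthhop(-2) ~> 2225-09-03
// kalendar.yearhop(-3) ~> 2222-09-03
// kalendar.gapto(2224-01-12) ~> 496
// filer.etch(/biho/sludroda, gasod) ~> created
// filer.shunt(/biho, /slum) ~> ok
// filer.dig(/preneho) ~> ok
// filer.survey(/) ~> [preneho/, slum/]
// kalendar.yearhop(3) ~> 2225-09-03


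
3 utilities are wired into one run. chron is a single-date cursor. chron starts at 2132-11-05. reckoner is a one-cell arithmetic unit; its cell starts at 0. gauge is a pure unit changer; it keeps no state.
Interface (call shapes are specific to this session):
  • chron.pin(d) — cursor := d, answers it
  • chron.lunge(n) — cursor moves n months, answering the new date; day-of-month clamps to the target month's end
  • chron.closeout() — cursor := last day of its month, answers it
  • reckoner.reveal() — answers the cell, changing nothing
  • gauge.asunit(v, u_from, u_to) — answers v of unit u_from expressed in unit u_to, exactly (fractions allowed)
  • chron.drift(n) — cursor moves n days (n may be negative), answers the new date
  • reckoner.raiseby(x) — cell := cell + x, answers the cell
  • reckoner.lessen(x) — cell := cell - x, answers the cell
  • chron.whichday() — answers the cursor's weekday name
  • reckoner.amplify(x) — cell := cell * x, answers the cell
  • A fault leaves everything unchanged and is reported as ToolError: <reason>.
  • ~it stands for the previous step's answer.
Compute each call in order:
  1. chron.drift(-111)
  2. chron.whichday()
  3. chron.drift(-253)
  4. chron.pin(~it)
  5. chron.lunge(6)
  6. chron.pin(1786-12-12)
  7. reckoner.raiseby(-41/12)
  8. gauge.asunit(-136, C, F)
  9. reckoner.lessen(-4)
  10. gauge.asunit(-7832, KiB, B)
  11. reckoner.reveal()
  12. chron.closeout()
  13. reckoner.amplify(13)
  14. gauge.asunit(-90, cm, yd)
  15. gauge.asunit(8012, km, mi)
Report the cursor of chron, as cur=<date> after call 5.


% 1. drift(n=-111) : 2132-07-17
% 2. whichday() : Thursday
% 3. drift(n=-253) : 2131-11-07
% 4. pin(d=~it) : 2131-11-07
% 5. lunge(n=6) : 2132-05-07
% 6. pin(d=1786-12-12) : 1786-12-12
% 7. raiseby(x=-41/12) : -41/12
% 8. asunit(v=-136, u_from=C, u_to=F) : -1064/5
% 9. lessen(x=-4) : 7/12
% 10. asunit(v=-7832, u_from=KiB, u_to=B) : -8019968
% 11. reveal() : 7/12
% 12. closeout() : 1786-12-31
% 13. amplify(x=13) : 91/12
% 14. asunit(v=-90, u_from=cm, u_to=yd) : -125/127
% 15. asunit(v=8012, u_from=km, u_to=mi) : 62593750/12573

Answer: cur=2132-05-07


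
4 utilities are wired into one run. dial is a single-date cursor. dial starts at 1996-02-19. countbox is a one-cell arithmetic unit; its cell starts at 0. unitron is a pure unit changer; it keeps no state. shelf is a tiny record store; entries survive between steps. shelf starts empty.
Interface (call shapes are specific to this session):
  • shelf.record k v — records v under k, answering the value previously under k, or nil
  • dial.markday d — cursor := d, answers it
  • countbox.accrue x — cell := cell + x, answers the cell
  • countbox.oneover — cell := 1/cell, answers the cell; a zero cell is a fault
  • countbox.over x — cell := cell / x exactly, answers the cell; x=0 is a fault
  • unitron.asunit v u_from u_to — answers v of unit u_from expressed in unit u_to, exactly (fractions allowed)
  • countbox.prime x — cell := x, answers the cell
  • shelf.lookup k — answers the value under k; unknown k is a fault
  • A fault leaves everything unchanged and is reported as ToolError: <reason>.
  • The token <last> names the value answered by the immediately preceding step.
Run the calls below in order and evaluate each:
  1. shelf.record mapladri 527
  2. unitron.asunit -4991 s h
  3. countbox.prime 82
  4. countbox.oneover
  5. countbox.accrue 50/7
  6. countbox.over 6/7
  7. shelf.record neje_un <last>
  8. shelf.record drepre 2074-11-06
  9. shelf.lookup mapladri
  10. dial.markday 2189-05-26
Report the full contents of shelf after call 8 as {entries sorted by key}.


Answer: {drepre=2074-11-06, mapladri=527, neje_un=1369/164}

Derivation:
% shelf.record k=mapladri v=527
= nil
% unitron.asunit v=-4991 u_from=s u_to=h
= -4991/3600
% countbox.prime x=82
= 82
% countbox.oneover
= 1/82
% countbox.accrue x=50/7
= 4107/574
% countbox.over x=6/7
= 1369/164
% shelf.record k=neje_un v=<last>
= nil
% shelf.record k=drepre v=2074-11-06
= nil
% shelf.lookup k=mapladri
= 527
% dial.markday d=2189-05-26
= 2189-05-26


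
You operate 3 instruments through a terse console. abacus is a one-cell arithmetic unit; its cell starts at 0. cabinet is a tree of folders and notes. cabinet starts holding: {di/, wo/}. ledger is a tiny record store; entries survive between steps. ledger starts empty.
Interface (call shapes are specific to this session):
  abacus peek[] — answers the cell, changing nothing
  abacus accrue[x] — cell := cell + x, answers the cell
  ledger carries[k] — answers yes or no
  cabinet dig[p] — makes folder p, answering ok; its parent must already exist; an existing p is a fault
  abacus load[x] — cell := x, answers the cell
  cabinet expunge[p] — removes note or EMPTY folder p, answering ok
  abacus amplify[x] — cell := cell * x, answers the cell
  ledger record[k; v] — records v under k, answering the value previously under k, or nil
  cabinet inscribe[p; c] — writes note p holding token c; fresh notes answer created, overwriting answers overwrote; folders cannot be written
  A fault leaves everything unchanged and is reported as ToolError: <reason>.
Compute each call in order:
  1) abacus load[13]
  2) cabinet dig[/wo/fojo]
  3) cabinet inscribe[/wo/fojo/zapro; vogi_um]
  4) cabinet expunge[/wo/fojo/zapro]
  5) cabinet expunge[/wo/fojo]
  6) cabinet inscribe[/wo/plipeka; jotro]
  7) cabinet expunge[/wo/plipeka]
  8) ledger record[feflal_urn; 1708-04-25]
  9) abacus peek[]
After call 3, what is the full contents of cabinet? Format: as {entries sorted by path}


·→ abacus load(x=13)
·← 13
·→ cabinet dig(p=/wo/fojo)
·← ok
·→ cabinet inscribe(p=/wo/fojo/zapro, c=vogi_um)
·← created
·→ cabinet expunge(p=/wo/fojo/zapro)
·← ok
·→ cabinet expunge(p=/wo/fojo)
·← ok
·→ cabinet inscribe(p=/wo/plipeka, c=jotro)
·← created
·→ cabinet expunge(p=/wo/plipeka)
·← ok
·→ ledger record(k=feflal_urn, v=1708-04-25)
·← nil
·→ abacus peek()
·← 13

Answer: {di/, wo/, wo/fojo/, wo/fojo/zapro=vogi_um}


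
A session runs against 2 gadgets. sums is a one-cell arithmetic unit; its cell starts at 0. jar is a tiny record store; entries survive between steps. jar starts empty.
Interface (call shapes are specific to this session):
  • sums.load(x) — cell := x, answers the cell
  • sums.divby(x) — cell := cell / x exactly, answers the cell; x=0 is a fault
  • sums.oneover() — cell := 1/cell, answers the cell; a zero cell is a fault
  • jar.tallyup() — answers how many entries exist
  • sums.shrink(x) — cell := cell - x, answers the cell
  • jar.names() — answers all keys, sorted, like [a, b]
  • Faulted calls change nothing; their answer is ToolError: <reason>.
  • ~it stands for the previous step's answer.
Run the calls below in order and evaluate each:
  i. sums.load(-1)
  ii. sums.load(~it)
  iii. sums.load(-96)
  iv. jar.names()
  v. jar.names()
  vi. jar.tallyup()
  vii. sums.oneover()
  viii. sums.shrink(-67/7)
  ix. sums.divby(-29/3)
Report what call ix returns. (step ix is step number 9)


Calling load with x→-1, and get -1.
Now I run load with x→~it, and observe -1.
Using load with x→-96, and see -96.
Using names(): [].
Now I run names(), — result: [].
Calling tallyup, which returns 0.
I try oneover(), and get -1/96.
Then shrink with x→-67/7, giving 6425/672.
Calling divby with x→-29/3, giving -6425/6496.

Answer: -6425/6496


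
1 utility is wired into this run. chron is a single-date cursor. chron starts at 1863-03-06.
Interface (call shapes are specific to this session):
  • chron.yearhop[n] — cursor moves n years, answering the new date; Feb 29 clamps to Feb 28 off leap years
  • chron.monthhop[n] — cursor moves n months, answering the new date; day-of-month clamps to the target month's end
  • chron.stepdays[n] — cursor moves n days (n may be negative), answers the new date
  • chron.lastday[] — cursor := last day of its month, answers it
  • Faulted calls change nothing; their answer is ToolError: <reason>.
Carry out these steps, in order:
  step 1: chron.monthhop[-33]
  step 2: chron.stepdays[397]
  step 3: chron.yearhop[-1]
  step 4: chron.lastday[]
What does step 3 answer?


Answer: 1860-07-08

Derivation:
CALL chron.monthhop[-33]
RET  1860-06-06
CALL chron.stepdays[397]
RET  1861-07-08
CALL chron.yearhop[-1]
RET  1860-07-08
CALL chron.lastday[]
RET  1860-07-31


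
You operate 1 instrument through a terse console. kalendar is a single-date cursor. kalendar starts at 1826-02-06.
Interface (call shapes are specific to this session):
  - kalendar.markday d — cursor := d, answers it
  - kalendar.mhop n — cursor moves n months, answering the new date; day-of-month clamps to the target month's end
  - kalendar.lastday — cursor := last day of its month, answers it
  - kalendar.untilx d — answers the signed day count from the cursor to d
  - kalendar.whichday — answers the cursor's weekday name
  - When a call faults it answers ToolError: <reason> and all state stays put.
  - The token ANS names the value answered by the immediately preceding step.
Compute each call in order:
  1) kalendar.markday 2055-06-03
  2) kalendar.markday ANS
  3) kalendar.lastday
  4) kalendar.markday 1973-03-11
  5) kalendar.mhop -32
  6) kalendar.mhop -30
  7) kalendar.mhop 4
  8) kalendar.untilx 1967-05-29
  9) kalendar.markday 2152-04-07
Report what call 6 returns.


Answer: 1968-01-11

Derivation:
[in] kalendar.markday d='2055-06-03'
[out] 2055-06-03
[in] kalendar.markday d='ANS'
[out] 2055-06-03
[in] kalendar.lastday
[out] 2055-06-30
[in] kalendar.markday d='1973-03-11'
[out] 1973-03-11
[in] kalendar.mhop n='-32'
[out] 1970-07-11
[in] kalendar.mhop n='-30'
[out] 1968-01-11
[in] kalendar.mhop n='4'
[out] 1968-05-11
[in] kalendar.untilx d='1967-05-29'
[out] -348
[in] kalendar.markday d='2152-04-07'
[out] 2152-04-07


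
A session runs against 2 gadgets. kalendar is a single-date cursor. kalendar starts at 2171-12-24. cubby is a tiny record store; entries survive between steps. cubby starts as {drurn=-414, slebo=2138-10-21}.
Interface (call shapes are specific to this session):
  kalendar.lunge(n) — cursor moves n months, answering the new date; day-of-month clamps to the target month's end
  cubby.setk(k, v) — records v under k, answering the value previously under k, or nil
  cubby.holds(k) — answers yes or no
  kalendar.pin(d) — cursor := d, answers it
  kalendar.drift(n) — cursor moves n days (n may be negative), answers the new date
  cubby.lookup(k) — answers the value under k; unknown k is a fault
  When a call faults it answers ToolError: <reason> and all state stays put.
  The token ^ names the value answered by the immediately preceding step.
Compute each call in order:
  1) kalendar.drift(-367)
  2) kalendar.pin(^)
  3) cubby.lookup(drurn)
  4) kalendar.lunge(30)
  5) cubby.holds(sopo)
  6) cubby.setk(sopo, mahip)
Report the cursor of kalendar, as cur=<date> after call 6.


>> drift(n→-367)
<< 2170-12-22
>> pin(d→^)
<< 2170-12-22
>> lookup(k→drurn)
<< -414
>> lunge(n→30)
<< 2173-06-22
>> holds(k→sopo)
<< no
>> setk(k→sopo, v→mahip)
<< nil

Answer: cur=2173-06-22


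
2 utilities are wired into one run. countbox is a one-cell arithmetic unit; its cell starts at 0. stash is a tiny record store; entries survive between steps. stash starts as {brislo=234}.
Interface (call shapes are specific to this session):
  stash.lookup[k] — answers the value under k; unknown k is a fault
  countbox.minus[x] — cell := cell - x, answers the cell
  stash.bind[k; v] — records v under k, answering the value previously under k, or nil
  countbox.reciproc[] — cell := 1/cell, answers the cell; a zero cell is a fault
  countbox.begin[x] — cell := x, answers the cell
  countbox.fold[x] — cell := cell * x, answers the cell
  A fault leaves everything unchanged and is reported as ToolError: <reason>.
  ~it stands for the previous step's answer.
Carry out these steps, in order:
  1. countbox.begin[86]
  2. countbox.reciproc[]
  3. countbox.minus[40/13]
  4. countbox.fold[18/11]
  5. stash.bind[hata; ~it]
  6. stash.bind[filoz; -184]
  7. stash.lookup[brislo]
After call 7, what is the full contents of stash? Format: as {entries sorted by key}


→ countbox.begin(86)
← 86
→ countbox.reciproc()
← 1/86
→ countbox.minus(40/13)
← -3427/1118
→ countbox.fold(18/11)
← -30843/6149
→ stash.bind(hata, ~it)
← nil
→ stash.bind(filoz, -184)
← nil
→ stash.lookup(brislo)
← 234

Answer: {brislo=234, filoz=-184, hata=-30843/6149}


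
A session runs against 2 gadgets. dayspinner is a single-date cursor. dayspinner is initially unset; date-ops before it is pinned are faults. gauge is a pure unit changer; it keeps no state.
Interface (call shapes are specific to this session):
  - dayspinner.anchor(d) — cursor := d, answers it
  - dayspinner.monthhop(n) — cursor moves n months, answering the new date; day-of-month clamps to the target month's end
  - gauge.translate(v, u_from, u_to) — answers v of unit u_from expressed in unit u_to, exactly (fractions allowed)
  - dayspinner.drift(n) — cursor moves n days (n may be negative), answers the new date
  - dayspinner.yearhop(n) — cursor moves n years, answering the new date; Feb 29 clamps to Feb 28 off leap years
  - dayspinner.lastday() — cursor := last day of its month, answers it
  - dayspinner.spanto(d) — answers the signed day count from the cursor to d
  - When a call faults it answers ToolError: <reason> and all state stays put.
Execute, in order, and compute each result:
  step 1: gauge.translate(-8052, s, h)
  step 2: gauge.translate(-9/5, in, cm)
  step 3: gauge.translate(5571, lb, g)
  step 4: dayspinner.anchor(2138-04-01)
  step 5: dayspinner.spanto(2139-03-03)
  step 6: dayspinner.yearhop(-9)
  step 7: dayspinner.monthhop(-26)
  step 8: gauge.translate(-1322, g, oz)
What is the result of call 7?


Answer: 2127-02-01

Derivation:
CALL gauge.translate[v=-8052; u_from=s; u_to=h]
RET  -671/300
CALL gauge.translate[v=-9/5; u_from=in; u_to=cm]
RET  -1143/250
CALL gauge.translate[v=5571; u_from=lb; u_to=g]
RET  252696309327/100000
CALL dayspinner.anchor[d=2138-04-01]
RET  2138-04-01
CALL dayspinner.spanto[d=2139-03-03]
RET  336
CALL dayspinner.yearhop[n=-9]
RET  2129-04-01
CALL dayspinner.monthhop[n=-26]
RET  2127-02-01
CALL gauge.translate[v=-1322; u_from=g; u_to=oz]
RET  -2115200000/45359237


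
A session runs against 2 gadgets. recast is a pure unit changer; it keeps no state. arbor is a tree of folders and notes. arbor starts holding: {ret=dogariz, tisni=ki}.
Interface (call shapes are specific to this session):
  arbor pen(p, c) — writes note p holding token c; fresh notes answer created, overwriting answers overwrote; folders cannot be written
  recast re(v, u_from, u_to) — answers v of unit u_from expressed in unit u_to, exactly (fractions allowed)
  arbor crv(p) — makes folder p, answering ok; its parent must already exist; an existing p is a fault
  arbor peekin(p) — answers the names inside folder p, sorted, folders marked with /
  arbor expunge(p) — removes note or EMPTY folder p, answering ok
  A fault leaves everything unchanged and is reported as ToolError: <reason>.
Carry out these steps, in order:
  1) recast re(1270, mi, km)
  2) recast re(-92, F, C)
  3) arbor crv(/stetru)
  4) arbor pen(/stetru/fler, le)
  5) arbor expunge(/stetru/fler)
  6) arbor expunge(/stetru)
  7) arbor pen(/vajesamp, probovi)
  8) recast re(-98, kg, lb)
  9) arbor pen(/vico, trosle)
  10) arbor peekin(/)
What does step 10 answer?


Answer: [ret, tisni, vajesamp, vico]

Derivation:
Step: recast re[v=1270; u_from=mi; u_to=km]
Result: 6387084/3125
Step: recast re[v=-92; u_from=F; u_to=C]
Result: -620/9
Step: arbor crv[p=/stetru]
Result: ok
Step: arbor pen[p=/stetru/fler; c=le]
Result: created
Step: arbor expunge[p=/stetru/fler]
Result: ok
Step: arbor expunge[p=/stetru]
Result: ok
Step: arbor pen[p=/vajesamp; c=probovi]
Result: created
Step: recast re[v=-98; u_from=kg; u_to=lb]
Result: -1400000000/6479891
Step: arbor pen[p=/vico; c=trosle]
Result: created
Step: arbor peekin[p=/]
Result: [ret, tisni, vajesamp, vico]


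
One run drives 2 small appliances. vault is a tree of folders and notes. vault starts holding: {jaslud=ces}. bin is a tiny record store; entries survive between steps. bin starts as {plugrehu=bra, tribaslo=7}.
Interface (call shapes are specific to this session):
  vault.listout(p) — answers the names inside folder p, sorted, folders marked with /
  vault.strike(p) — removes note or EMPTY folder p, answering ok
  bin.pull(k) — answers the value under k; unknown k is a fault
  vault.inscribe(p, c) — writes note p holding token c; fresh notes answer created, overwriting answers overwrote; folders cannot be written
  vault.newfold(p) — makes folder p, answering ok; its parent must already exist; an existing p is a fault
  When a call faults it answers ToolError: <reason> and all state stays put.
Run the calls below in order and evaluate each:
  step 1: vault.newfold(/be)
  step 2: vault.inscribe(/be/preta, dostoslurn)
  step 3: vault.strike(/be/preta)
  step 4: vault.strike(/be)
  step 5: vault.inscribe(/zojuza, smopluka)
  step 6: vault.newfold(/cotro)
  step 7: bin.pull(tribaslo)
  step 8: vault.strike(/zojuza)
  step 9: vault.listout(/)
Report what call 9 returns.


→ newfold(p: /be)
← ok
→ inscribe(p: /be/preta, c: dostoslurn)
← created
→ strike(p: /be/preta)
← ok
→ strike(p: /be)
← ok
→ inscribe(p: /zojuza, c: smopluka)
← created
→ newfold(p: /cotro)
← ok
→ pull(k: tribaslo)
← 7
→ strike(p: /zojuza)
← ok
→ listout(p: /)
← [cotro/, jaslud]

Answer: [cotro/, jaslud]


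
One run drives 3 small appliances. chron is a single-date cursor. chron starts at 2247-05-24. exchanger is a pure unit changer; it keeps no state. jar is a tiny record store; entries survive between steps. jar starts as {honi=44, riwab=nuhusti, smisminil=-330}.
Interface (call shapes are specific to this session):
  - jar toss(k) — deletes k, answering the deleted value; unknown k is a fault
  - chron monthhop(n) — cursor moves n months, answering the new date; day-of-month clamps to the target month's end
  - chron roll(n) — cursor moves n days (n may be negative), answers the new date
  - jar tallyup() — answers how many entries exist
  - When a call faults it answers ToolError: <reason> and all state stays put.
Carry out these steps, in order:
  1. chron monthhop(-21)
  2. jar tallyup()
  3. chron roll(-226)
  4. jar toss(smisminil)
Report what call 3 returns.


·→ chron monthhop(n=-21)
·← 2245-08-24
·→ jar tallyup()
·← 3
·→ chron roll(n=-226)
·← 2245-01-10
·→ jar toss(k=smisminil)
·← -330

Answer: 2245-01-10


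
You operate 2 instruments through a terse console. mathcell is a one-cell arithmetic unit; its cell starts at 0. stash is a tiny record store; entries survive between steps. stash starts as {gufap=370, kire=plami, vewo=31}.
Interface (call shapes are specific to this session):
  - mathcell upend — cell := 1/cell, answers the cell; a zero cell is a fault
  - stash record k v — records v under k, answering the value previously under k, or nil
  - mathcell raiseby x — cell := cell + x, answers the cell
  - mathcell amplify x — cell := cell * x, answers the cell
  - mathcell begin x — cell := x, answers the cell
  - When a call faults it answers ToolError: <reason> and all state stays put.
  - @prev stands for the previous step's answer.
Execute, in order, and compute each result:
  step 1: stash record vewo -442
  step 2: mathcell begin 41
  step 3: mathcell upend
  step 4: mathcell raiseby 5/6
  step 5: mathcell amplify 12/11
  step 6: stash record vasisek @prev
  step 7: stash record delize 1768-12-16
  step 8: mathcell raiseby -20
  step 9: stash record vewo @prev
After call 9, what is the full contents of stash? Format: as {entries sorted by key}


Act: stash record[k→vewo; v→-442]
Obs: 31
Act: mathcell begin[x→41]
Obs: 41
Act: mathcell upend[]
Obs: 1/41
Act: mathcell raiseby[x→5/6]
Obs: 211/246
Act: mathcell amplify[x→12/11]
Obs: 422/451
Act: stash record[k→vasisek; v→@prev]
Obs: nil
Act: stash record[k→delize; v→1768-12-16]
Obs: nil
Act: mathcell raiseby[x→-20]
Obs: -8598/451
Act: stash record[k→vewo; v→@prev]
Obs: -442

Answer: {delize=1768-12-16, gufap=370, kire=plami, vasisek=422/451, vewo=-8598/451}


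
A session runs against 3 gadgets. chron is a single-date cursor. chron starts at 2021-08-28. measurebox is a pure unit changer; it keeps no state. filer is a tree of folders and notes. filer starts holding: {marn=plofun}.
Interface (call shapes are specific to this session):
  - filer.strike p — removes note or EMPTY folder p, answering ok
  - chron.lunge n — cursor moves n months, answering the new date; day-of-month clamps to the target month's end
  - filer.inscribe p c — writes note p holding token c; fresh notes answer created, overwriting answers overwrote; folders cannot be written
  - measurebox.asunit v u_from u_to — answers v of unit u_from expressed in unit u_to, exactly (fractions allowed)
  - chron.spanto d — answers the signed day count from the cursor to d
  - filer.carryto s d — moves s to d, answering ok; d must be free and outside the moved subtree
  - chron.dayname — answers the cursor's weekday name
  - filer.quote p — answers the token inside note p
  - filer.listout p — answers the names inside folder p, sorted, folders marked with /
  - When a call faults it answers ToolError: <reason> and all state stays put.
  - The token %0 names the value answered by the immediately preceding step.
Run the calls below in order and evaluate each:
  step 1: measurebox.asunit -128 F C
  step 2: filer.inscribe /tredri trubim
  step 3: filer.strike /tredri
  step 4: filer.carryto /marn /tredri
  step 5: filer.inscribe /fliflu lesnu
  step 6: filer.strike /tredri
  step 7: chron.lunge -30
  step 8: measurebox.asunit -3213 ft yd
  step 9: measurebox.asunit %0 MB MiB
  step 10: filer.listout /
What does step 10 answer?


Now I run measurebox.asunit passing v→-128, u_from→F, u_to→C, — result: -800/9.
Then filer.inscribe passing p→/tredri, c→trubim, which returns created.
I run filer.strike passing p→/tredri, and get ok.
Then filer.carryto passing s→/marn, d→/tredri, — result: ok.
I use filer.inscribe passing p→/fliflu, c→lesnu, and observe created.
Next I call filer.strike passing p→/tredri: ok.
Using chron.lunge passing n→-30, which returns 2019-02-28.
I invoke measurebox.asunit passing v→-3213, u_from→ft, u_to→yd, yielding -1071.
Calling measurebox.asunit passing v→%0, u_from→MB, u_to→MiB, which returns -16734375/16384.
Next I call filer.listout passing p→/, and observe [fliflu].

Answer: [fliflu]


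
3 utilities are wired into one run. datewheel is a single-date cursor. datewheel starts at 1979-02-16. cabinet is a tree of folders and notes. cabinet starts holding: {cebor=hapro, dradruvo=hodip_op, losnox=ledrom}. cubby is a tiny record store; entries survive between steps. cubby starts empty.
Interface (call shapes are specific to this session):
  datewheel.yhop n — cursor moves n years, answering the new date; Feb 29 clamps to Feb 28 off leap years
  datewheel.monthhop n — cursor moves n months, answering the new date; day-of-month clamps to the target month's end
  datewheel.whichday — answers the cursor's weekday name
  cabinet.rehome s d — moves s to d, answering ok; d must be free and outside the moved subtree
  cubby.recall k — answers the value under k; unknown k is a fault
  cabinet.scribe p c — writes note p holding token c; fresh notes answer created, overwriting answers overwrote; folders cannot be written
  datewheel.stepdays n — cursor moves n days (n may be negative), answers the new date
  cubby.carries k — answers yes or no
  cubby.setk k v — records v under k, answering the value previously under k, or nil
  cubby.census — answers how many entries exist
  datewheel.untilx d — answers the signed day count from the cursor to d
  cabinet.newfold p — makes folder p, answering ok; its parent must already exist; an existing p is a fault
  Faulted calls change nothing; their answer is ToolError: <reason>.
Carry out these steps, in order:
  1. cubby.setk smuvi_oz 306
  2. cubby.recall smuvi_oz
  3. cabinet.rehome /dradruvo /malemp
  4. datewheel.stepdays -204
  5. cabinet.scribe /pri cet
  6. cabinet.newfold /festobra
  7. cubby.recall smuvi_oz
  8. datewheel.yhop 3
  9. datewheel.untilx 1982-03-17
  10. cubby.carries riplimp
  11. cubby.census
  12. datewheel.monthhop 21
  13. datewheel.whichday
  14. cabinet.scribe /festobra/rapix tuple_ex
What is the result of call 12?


I try setk with smuvi_oz, 306, and get nil.
Using recall with smuvi_oz, and observe 306.
Next I call rehome with /dradruvo, /malemp, yielding ok.
I invoke stepdays with -204, and see 1978-07-27.
Then scribe with /pri, cet, and get created.
I try newfold with /festobra, → ok.
I call recall with smuvi_oz, — result: 306.
Now I run yhop with 3, and observe 1981-07-27.
I use untilx with 1982-03-17, yielding 233.
I run carries with riplimp, and observe no.
I call census(), giving 1.
Calling monthhop with 21, which returns 1983-04-27.
Using whichday, and get Wednesday.
Invoking scribe with /festobra/rapix, tuple_ex, and observe created.

Answer: 1983-04-27


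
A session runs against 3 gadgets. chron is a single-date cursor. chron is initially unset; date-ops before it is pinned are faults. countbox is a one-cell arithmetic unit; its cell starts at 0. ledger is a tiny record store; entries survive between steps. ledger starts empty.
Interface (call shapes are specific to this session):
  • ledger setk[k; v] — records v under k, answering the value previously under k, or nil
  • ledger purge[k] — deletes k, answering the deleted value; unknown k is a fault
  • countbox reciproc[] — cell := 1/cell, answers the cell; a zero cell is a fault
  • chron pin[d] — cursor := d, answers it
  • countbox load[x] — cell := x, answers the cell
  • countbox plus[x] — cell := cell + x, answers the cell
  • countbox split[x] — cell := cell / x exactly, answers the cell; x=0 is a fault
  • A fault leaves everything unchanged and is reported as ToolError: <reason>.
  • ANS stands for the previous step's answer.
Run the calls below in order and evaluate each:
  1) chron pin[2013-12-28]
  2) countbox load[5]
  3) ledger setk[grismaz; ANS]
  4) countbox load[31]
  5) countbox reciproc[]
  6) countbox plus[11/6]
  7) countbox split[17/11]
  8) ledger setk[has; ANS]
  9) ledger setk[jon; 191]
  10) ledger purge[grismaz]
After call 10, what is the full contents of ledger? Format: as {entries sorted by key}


Answer: {has=3817/3162, jon=191}

Derivation:
Act: chron pin[d→2013-12-28]
Obs: 2013-12-28
Act: countbox load[x→5]
Obs: 5
Act: ledger setk[k→grismaz; v→ANS]
Obs: nil
Act: countbox load[x→31]
Obs: 31
Act: countbox reciproc[]
Obs: 1/31
Act: countbox plus[x→11/6]
Obs: 347/186
Act: countbox split[x→17/11]
Obs: 3817/3162
Act: ledger setk[k→has; v→ANS]
Obs: nil
Act: ledger setk[k→jon; v→191]
Obs: nil
Act: ledger purge[k→grismaz]
Obs: 5


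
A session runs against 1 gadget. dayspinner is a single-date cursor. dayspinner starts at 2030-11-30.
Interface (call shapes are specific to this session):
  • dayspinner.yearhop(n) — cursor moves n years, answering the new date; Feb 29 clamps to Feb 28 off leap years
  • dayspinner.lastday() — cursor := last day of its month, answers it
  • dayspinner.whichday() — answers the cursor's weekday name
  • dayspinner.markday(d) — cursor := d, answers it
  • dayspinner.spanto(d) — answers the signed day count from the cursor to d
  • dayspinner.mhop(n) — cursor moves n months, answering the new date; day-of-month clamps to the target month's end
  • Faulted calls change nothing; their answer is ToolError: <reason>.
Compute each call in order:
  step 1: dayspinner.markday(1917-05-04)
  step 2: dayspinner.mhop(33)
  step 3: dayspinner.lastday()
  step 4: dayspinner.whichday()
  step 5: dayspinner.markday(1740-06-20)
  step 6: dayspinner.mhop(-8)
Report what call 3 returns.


Answer: 1920-02-29

Derivation:
>> markday(d→1917-05-04)
<< 1917-05-04
>> mhop(n→33)
<< 1920-02-04
>> lastday()
<< 1920-02-29
>> whichday()
<< Sunday
>> markday(d→1740-06-20)
<< 1740-06-20
>> mhop(n→-8)
<< 1739-10-20


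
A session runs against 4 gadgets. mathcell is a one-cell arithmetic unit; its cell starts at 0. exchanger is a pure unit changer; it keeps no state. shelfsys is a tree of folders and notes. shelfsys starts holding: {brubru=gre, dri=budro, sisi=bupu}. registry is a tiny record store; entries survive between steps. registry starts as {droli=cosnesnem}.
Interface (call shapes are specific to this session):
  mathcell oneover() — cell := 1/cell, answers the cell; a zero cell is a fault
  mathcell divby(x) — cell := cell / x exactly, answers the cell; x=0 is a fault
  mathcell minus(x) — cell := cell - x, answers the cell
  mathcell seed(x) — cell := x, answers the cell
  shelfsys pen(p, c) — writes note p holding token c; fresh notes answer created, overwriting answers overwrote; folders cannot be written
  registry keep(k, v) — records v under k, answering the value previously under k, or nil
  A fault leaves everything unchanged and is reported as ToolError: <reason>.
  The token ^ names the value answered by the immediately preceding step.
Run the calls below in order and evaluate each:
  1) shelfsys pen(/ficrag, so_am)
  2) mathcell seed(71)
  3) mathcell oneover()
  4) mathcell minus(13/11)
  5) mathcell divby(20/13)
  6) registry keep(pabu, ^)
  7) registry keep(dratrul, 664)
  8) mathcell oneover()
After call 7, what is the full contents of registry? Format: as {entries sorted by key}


Do: shelfsys pen[p='/ficrag'; c='so_am']
See: created
Do: mathcell seed[x='71']
See: 71
Do: mathcell oneover[]
See: 1/71
Do: mathcell minus[x='13/11']
See: -912/781
Do: mathcell divby[x='20/13']
See: -2964/3905
Do: registry keep[k='pabu'; v='^']
See: nil
Do: registry keep[k='dratrul'; v='664']
See: nil
Do: mathcell oneover[]
See: -3905/2964

Answer: {dratrul=664, droli=cosnesnem, pabu=-2964/3905}


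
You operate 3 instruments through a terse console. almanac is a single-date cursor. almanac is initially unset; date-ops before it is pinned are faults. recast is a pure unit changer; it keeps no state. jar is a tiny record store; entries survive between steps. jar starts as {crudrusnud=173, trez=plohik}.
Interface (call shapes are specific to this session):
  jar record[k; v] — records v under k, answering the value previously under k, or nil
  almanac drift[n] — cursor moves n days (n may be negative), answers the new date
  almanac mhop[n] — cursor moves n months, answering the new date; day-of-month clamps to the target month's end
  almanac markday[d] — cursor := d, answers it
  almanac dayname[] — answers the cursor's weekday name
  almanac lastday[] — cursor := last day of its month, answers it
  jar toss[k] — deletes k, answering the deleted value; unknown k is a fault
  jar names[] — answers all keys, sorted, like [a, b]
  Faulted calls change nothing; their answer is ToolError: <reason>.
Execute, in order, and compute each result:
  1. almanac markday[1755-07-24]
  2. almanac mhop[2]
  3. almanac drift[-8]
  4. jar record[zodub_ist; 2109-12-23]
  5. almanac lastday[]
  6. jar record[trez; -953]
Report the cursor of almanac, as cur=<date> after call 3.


Answer: cur=1755-09-16

Derivation:
I use almanac markday on d: 1755-07-24, giving 1755-07-24.
Then almanac mhop on n: 2: 1755-09-24.
I call almanac drift on n: -8, → 1755-09-16.
I invoke jar record on k: zodub_ist, v: 2109-12-23, yielding nil.
Invoking almanac lastday(), and see 1755-09-30.
Then jar record on k: trez, v: -953, → plohik.


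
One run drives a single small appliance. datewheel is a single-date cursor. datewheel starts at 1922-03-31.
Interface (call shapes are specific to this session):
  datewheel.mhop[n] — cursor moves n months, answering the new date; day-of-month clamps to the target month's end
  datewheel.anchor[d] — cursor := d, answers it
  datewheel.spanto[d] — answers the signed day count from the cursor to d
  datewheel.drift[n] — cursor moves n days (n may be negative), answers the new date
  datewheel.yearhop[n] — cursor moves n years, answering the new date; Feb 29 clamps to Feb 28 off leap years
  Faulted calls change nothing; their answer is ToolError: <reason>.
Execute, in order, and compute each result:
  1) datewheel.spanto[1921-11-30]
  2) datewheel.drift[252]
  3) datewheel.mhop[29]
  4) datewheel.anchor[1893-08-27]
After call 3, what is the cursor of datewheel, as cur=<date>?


Answer: cur=1925-05-08

Derivation:
CALL spanto[d: 1921-11-30]
RET  -121
CALL drift[n: 252]
RET  1922-12-08
CALL mhop[n: 29]
RET  1925-05-08
CALL anchor[d: 1893-08-27]
RET  1893-08-27


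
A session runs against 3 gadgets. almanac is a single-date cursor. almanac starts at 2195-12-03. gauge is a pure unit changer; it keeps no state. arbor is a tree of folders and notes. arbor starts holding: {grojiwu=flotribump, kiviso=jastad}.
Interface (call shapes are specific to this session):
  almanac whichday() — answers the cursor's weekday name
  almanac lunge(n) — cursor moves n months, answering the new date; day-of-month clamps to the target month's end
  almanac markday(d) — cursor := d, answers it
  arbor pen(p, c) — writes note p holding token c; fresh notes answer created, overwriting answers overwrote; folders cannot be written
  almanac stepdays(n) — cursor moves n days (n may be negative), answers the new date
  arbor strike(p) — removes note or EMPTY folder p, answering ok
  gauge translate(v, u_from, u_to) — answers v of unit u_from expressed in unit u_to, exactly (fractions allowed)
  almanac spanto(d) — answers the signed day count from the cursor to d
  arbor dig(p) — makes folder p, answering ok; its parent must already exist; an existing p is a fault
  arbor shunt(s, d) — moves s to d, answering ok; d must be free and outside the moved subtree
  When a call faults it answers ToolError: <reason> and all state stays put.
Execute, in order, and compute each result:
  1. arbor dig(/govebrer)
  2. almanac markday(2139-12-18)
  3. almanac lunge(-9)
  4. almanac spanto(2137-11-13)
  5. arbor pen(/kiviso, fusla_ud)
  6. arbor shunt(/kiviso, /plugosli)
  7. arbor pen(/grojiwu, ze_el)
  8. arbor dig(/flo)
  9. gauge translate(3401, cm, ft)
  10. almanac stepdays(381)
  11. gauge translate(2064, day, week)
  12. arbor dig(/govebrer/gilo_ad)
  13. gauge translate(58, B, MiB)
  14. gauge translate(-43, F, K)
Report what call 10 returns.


;; arbor dig(p: /govebrer) ~> ok
;; almanac markday(d: 2139-12-18) ~> 2139-12-18
;; almanac lunge(n: -9) ~> 2139-03-18
;; almanac spanto(d: 2137-11-13) ~> -490
;; arbor pen(p: /kiviso, c: fusla_ud) ~> overwrote
;; arbor shunt(s: /kiviso, d: /plugosli) ~> ok
;; arbor pen(p: /grojiwu, c: ze_el) ~> overwrote
;; arbor dig(p: /flo) ~> ok
;; gauge translate(v: 3401, u_from: cm, u_to: ft) ~> 85025/762
;; almanac stepdays(n: 381) ~> 2140-04-02
;; gauge translate(v: 2064, u_from: day, u_to: week) ~> 2064/7
;; arbor dig(p: /govebrer/gilo_ad) ~> ok
;; gauge translate(v: 58, u_from: B, u_to: MiB) ~> 29/524288
;; gauge translate(v: -43, u_from: F, u_to: K) ~> 13889/60

Answer: 2140-04-02
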